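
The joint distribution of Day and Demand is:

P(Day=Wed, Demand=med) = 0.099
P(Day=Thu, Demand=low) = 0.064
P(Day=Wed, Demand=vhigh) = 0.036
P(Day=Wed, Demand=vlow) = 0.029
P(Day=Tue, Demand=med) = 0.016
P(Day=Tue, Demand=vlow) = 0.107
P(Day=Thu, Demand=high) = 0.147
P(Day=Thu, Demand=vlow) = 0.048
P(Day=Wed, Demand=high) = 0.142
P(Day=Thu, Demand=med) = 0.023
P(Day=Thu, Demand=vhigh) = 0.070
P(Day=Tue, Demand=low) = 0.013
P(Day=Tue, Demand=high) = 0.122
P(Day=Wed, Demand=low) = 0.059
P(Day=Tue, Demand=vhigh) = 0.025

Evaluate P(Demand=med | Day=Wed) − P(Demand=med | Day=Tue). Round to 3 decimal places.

P(Day=Wed) = 0.029 + 0.059 + 0.099 + 0.142 + 0.036 = 0.365; P(Demand=med | Day=Wed) = 0.099/0.365 = 0.2712.
P(Day=Tue) = 0.107 + 0.013 + 0.016 + 0.122 + 0.025 = 0.283; P(Demand=med | Day=Tue) = 0.016/0.283 = 0.0565.
Difference = 0.215.

0.215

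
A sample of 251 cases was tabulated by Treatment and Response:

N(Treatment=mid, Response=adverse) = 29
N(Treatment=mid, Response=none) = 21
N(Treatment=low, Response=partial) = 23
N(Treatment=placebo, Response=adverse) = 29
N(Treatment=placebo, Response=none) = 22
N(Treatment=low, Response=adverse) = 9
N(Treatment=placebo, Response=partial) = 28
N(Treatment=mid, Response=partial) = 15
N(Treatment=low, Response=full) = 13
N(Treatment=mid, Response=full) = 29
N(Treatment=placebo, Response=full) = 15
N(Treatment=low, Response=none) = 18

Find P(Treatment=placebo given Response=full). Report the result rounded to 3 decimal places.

Total with Response=full: 15 + 13 + 29 = 57.
P(Treatment=placebo | Response=full) = 15/57 = 0.263.

0.263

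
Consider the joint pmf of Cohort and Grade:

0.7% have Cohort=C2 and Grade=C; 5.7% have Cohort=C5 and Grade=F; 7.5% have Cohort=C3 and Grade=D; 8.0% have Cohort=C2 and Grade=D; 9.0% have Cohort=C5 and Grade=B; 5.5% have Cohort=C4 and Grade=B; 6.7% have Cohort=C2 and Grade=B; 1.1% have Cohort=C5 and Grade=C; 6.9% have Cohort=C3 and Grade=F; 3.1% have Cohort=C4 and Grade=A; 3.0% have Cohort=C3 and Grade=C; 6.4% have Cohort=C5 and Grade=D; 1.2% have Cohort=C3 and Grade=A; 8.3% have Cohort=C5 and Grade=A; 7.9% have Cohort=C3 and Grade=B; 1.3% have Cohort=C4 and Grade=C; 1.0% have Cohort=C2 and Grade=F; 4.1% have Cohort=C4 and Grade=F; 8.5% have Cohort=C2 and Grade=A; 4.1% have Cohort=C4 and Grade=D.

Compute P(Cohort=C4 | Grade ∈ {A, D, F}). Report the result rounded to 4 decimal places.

P(Grade=A) = 0.085 + 0.012 + 0.031 + 0.083 = 0.211.
P(Grade=D) = 0.080 + 0.075 + 0.041 + 0.064 = 0.260.
P(Grade=F) = 0.010 + 0.069 + 0.041 + 0.057 = 0.177.
P(Grade ∈ {A, D, F}) = 0.211 + 0.260 + 0.177 = 0.648; P(Cohort=C4, Grade ∈ {A, D, F}) = 0.031 + 0.041 + 0.041 = 0.113.
P(Cohort=C4 | Grade ∈ {A, D, F}) = 0.113/0.648 = 0.1744.

0.1744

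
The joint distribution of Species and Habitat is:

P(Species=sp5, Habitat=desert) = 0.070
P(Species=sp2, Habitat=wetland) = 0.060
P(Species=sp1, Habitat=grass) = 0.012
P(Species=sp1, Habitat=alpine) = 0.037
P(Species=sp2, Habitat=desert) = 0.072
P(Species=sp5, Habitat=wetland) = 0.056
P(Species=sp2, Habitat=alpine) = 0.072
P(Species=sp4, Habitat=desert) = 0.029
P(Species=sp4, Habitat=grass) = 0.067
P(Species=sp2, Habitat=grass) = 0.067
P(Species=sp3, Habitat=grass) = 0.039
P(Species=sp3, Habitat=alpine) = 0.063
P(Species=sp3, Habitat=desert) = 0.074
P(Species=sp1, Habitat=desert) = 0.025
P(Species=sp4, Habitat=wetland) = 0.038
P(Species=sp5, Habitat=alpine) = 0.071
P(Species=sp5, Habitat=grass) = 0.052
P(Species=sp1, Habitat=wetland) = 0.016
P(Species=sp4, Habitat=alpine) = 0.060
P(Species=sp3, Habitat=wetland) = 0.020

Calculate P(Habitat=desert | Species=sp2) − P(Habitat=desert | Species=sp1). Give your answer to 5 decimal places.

P(Species=sp2) = 0.067 + 0.060 + 0.072 + 0.072 = 0.271; P(Habitat=desert | Species=sp2) = 0.072/0.271 = 0.265683.
P(Species=sp1) = 0.012 + 0.016 + 0.025 + 0.037 = 0.090; P(Habitat=desert | Species=sp1) = 0.025/0.090 = 0.277778.
Difference = -0.01210.

-0.01210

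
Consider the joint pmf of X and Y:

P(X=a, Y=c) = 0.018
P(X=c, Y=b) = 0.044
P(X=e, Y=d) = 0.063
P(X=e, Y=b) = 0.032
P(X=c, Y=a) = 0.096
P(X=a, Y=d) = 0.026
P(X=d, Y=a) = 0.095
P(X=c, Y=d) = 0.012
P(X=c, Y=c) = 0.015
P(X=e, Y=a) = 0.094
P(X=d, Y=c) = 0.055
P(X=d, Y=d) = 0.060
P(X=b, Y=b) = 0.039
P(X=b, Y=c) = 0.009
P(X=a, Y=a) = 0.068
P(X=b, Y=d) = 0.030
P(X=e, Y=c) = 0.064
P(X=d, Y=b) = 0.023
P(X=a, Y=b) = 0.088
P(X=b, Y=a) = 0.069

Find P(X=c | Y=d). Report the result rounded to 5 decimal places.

P(Y=d) = 0.026 + 0.030 + 0.012 + 0.060 + 0.063 = 0.191.
P(X=c | Y=d) = 0.012/0.191 = 0.06283.

0.06283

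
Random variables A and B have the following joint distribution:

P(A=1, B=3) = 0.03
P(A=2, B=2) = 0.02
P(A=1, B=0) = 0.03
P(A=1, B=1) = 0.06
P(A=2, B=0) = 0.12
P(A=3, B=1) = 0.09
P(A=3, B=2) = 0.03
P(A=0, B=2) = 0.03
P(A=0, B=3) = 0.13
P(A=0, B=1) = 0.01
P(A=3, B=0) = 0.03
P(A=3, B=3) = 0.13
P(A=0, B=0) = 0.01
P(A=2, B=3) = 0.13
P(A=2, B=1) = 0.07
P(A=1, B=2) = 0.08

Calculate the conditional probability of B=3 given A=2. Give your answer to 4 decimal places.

P(A=2) = 0.12 + 0.07 + 0.02 + 0.13 = 0.34.
P(B=3 | A=2) = 0.13/0.34 = 0.3824.

0.3824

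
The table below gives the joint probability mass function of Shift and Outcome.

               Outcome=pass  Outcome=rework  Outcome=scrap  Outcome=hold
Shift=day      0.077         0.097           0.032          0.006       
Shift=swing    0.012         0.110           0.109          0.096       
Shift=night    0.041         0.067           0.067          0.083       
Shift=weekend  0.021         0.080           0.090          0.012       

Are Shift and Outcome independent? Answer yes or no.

no

P(Shift=day) = 0.212 and P(Outcome=pass) = 0.151, so their product is 0.03201, but P(Shift=day, Outcome=pass) = 0.077. Since these differ, Shift and Outcome are not independent.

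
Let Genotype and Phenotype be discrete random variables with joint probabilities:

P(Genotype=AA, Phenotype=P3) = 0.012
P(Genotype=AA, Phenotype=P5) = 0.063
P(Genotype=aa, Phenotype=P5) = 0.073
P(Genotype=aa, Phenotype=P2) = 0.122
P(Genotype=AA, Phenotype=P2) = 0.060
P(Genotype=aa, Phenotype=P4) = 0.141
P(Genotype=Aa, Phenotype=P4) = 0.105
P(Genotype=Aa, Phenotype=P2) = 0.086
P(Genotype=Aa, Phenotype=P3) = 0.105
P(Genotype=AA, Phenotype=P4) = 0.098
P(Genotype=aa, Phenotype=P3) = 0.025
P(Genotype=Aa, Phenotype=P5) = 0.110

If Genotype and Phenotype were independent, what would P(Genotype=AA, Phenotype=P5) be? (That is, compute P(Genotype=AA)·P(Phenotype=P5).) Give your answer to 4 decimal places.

0.0573

P(Genotype=AA) = 0.060 + 0.012 + 0.098 + 0.063 = 0.233.
P(Phenotype=P5) = 0.063 + 0.110 + 0.073 = 0.246.
Product: 0.233 × 0.246 = 0.0573.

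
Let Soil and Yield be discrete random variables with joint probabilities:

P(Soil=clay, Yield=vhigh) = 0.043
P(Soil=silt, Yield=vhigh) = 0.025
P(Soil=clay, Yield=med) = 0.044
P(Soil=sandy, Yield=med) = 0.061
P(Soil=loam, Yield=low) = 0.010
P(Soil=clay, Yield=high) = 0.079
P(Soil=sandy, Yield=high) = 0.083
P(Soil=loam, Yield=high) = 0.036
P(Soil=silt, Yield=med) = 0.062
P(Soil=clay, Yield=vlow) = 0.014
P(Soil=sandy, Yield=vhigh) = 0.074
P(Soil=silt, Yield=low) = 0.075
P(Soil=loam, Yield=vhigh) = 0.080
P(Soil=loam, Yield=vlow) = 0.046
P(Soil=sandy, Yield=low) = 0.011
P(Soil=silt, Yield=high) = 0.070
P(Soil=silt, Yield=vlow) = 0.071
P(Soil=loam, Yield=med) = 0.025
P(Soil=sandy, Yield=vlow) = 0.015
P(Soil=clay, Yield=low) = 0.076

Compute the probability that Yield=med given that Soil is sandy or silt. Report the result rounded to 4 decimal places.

P(Soil=sandy) = 0.015 + 0.011 + 0.061 + 0.083 + 0.074 = 0.244.
P(Soil=silt) = 0.071 + 0.075 + 0.062 + 0.070 + 0.025 = 0.303.
P(Soil ∈ {sandy, silt}) = 0.244 + 0.303 = 0.547; P(Yield=med, Soil ∈ {sandy, silt}) = 0.061 + 0.062 = 0.123.
P(Yield=med | Soil ∈ {sandy, silt}) = 0.123/0.547 = 0.2249.

0.2249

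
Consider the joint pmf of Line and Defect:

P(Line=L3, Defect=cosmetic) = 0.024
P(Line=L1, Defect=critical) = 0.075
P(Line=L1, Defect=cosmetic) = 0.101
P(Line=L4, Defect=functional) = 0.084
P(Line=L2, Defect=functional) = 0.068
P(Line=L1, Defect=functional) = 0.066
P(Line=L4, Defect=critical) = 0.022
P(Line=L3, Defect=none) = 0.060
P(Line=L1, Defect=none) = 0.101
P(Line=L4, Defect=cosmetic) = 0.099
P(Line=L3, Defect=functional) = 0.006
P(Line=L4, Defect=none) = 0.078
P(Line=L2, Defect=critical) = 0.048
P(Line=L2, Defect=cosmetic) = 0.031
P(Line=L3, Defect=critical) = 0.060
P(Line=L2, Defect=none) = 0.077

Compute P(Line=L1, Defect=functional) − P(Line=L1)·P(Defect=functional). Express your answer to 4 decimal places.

-0.0108

P(Line=L1) = 0.101 + 0.101 + 0.066 + 0.075 = 0.343.
P(Defect=functional) = 0.066 + 0.068 + 0.006 + 0.084 = 0.224.
P(Line=L1, Defect=functional) − P(Line=L1)P(Defect=functional) = 0.066 − 0.343×0.224 = -0.0108.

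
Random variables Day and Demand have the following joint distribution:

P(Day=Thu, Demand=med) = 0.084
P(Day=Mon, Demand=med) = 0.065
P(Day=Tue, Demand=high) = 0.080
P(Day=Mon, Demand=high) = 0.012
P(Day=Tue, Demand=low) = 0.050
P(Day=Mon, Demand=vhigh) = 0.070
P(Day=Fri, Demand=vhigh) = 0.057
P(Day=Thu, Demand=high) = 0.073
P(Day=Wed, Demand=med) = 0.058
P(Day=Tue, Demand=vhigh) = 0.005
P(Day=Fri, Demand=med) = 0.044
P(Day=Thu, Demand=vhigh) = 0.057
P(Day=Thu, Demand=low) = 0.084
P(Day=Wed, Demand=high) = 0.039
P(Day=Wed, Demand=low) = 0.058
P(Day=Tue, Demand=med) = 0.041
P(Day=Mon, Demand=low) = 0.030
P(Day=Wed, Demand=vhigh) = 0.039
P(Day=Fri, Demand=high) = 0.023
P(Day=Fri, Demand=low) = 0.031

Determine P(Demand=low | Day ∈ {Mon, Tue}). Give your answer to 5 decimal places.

0.22663

P(Day=Mon) = 0.030 + 0.065 + 0.012 + 0.070 = 0.177.
P(Day=Tue) = 0.050 + 0.041 + 0.080 + 0.005 = 0.176.
P(Day ∈ {Mon, Tue}) = 0.177 + 0.176 = 0.353; P(Demand=low, Day ∈ {Mon, Tue}) = 0.030 + 0.050 = 0.080.
P(Demand=low | Day ∈ {Mon, Tue}) = 0.080/0.353 = 0.22663.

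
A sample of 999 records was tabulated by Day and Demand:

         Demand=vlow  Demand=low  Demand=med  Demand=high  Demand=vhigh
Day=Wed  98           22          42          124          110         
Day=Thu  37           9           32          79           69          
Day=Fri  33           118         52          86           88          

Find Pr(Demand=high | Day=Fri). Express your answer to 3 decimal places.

0.228

Total with Day=Fri: 33 + 118 + 52 + 86 + 88 = 377.
P(Demand=high | Day=Fri) = 86/377 = 0.228.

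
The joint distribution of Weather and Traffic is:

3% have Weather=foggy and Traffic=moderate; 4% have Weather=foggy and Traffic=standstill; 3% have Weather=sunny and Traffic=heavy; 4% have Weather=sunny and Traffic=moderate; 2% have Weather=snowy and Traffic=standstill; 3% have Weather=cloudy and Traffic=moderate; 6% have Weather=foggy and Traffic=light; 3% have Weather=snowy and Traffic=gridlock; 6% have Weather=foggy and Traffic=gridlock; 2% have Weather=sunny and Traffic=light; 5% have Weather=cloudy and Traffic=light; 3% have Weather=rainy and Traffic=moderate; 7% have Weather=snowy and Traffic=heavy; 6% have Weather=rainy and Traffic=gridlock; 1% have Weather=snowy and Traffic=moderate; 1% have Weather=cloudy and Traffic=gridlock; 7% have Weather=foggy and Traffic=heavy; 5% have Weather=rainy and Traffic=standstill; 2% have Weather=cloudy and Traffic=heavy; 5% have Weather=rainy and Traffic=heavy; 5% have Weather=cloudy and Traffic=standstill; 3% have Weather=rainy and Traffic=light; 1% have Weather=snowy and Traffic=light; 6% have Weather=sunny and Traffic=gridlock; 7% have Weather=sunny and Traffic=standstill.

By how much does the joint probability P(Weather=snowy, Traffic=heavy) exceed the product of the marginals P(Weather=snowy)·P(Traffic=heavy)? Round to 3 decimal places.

P(Weather=snowy) = 0.01 + 0.01 + 0.07 + 0.03 + 0.02 = 0.14.
P(Traffic=heavy) = 0.03 + 0.02 + 0.05 + 0.07 + 0.07 = 0.24.
P(Weather=snowy, Traffic=heavy) − P(Weather=snowy)P(Traffic=heavy) = 0.07 − 0.14×0.24 = 0.036.

0.036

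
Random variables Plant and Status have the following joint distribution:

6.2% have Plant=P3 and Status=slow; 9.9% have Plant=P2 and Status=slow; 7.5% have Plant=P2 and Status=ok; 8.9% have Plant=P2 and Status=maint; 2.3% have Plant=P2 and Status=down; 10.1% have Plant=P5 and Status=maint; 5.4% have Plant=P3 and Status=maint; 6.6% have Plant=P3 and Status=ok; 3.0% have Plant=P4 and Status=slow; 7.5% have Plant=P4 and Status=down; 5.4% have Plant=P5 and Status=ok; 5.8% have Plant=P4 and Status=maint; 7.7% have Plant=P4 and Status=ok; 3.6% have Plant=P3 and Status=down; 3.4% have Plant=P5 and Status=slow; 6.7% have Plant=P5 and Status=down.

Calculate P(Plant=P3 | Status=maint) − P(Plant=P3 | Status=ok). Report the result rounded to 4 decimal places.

P(Status=maint) = 0.089 + 0.054 + 0.058 + 0.101 = 0.302; P(Plant=P3 | Status=maint) = 0.054/0.302 = 0.17881.
P(Status=ok) = 0.075 + 0.066 + 0.077 + 0.054 = 0.272; P(Plant=P3 | Status=ok) = 0.066/0.272 = 0.24265.
Difference = -0.0638.

-0.0638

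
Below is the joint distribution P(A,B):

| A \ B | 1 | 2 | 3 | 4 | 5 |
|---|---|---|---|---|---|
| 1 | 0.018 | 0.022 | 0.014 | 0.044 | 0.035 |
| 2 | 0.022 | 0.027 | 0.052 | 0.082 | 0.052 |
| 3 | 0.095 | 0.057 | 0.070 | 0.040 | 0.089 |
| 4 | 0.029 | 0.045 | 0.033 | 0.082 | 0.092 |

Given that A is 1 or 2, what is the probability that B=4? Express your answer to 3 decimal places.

P(A=1) = 0.018 + 0.022 + 0.014 + 0.044 + 0.035 = 0.133.
P(A=2) = 0.022 + 0.027 + 0.052 + 0.082 + 0.052 = 0.235.
P(A ∈ {1, 2}) = 0.133 + 0.235 = 0.368; P(B=4, A ∈ {1, 2}) = 0.044 + 0.082 = 0.126.
P(B=4 | A ∈ {1, 2}) = 0.126/0.368 = 0.342.

0.342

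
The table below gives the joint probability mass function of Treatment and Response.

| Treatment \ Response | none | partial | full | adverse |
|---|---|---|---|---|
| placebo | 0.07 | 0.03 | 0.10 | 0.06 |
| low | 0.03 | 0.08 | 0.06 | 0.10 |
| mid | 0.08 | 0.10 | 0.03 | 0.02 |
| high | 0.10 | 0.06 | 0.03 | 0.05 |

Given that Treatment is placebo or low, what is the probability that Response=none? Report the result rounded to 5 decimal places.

P(Treatment=placebo) = 0.07 + 0.03 + 0.10 + 0.06 = 0.26.
P(Treatment=low) = 0.03 + 0.08 + 0.06 + 0.10 = 0.27.
P(Treatment ∈ {placebo, low}) = 0.26 + 0.27 = 0.53; P(Response=none, Treatment ∈ {placebo, low}) = 0.07 + 0.03 = 0.10.
P(Response=none | Treatment ∈ {placebo, low}) = 0.10/0.53 = 0.18868.

0.18868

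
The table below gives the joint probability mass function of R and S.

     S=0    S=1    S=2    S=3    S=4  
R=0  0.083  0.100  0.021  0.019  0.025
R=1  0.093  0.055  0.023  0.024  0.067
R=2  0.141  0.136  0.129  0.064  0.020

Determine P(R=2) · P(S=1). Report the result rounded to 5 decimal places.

P(R=2) = 0.141 + 0.136 + 0.129 + 0.064 + 0.020 = 0.490.
P(S=1) = 0.100 + 0.055 + 0.136 = 0.291.
Product: 0.490 × 0.291 = 0.14259.

0.14259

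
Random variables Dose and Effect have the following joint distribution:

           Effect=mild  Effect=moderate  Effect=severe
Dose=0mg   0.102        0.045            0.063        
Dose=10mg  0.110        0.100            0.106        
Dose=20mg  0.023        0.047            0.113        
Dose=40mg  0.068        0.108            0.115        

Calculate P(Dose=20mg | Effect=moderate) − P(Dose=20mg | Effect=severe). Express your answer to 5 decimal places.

-0.12797

P(Effect=moderate) = 0.045 + 0.100 + 0.047 + 0.108 = 0.300; P(Dose=20mg | Effect=moderate) = 0.047/0.300 = 0.156667.
P(Effect=severe) = 0.063 + 0.106 + 0.113 + 0.115 = 0.397; P(Dose=20mg | Effect=severe) = 0.113/0.397 = 0.284635.
Difference = -0.12797.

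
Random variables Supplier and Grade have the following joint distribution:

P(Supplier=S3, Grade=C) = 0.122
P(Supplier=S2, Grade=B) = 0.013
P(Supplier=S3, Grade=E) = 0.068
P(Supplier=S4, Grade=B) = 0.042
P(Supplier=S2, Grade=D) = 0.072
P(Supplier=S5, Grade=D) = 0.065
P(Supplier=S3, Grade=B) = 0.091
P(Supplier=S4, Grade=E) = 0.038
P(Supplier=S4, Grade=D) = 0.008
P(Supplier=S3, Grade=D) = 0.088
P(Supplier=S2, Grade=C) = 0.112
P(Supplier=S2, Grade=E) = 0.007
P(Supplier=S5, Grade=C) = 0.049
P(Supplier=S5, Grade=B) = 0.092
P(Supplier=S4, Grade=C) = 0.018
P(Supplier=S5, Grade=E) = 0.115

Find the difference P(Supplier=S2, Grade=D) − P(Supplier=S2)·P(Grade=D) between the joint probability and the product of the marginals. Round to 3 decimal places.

P(Supplier=S2) = 0.013 + 0.112 + 0.072 + 0.007 = 0.204.
P(Grade=D) = 0.072 + 0.088 + 0.008 + 0.065 = 0.233.
P(Supplier=S2, Grade=D) − P(Supplier=S2)P(Grade=D) = 0.072 − 0.204×0.233 = 0.024.

0.024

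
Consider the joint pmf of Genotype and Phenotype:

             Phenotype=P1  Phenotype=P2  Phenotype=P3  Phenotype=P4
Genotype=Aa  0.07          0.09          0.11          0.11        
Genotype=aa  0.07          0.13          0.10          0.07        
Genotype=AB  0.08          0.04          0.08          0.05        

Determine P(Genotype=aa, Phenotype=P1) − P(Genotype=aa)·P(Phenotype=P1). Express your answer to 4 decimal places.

P(Genotype=aa) = 0.07 + 0.13 + 0.10 + 0.07 = 0.37.
P(Phenotype=P1) = 0.07 + 0.07 + 0.08 = 0.22.
P(Genotype=aa, Phenotype=P1) − P(Genotype=aa)P(Phenotype=P1) = 0.07 − 0.37×0.22 = -0.0114.

-0.0114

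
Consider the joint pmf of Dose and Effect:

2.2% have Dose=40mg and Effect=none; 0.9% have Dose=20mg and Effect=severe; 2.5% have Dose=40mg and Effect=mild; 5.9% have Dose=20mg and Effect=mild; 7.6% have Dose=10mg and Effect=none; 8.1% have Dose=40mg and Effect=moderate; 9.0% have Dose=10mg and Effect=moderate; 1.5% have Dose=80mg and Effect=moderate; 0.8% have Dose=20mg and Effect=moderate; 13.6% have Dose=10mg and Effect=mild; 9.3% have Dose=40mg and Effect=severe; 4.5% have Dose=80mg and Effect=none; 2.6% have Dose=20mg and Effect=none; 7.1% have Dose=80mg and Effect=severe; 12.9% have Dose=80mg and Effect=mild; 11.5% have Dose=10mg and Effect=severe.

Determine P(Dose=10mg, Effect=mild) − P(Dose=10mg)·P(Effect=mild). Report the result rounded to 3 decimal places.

-0.010

P(Dose=10mg) = 0.076 + 0.136 + 0.090 + 0.115 = 0.417.
P(Effect=mild) = 0.136 + 0.059 + 0.025 + 0.129 = 0.349.
P(Dose=10mg, Effect=mild) − P(Dose=10mg)P(Effect=mild) = 0.136 − 0.417×0.349 = -0.010.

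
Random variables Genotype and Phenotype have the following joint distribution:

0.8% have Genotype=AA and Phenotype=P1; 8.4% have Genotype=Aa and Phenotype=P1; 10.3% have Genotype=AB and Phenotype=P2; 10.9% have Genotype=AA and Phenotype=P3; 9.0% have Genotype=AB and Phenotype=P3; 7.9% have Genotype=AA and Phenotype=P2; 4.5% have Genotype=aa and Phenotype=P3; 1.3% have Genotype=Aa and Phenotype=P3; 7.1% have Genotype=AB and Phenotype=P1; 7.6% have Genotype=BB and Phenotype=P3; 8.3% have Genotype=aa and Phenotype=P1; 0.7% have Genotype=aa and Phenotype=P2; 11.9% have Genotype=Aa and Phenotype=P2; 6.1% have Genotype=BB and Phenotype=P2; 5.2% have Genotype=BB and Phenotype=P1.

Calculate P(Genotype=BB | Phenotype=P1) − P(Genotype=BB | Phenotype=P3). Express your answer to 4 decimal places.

-0.0537

P(Phenotype=P1) = 0.008 + 0.084 + 0.083 + 0.071 + 0.052 = 0.298; P(Genotype=BB | Phenotype=P1) = 0.052/0.298 = 0.17450.
P(Phenotype=P3) = 0.109 + 0.013 + 0.045 + 0.090 + 0.076 = 0.333; P(Genotype=BB | Phenotype=P3) = 0.076/0.333 = 0.22823.
Difference = -0.0537.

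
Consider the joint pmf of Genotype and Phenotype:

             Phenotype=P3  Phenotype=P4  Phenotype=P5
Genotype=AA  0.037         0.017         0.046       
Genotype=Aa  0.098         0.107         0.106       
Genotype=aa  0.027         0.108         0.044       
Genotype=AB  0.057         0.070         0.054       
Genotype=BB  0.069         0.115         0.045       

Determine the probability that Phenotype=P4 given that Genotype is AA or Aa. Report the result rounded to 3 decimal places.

0.302

P(Genotype=AA) = 0.037 + 0.017 + 0.046 = 0.100.
P(Genotype=Aa) = 0.098 + 0.107 + 0.106 = 0.311.
P(Genotype ∈ {AA, Aa}) = 0.100 + 0.311 = 0.411; P(Phenotype=P4, Genotype ∈ {AA, Aa}) = 0.017 + 0.107 = 0.124.
P(Phenotype=P4 | Genotype ∈ {AA, Aa}) = 0.124/0.411 = 0.302.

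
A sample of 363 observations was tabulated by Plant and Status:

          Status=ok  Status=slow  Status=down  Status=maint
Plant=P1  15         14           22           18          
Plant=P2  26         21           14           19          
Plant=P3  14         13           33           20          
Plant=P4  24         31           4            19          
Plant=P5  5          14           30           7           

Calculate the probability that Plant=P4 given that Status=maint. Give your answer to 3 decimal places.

Total with Status=maint: 18 + 19 + 20 + 19 + 7 = 83.
P(Plant=P4 | Status=maint) = 19/83 = 0.229.

0.229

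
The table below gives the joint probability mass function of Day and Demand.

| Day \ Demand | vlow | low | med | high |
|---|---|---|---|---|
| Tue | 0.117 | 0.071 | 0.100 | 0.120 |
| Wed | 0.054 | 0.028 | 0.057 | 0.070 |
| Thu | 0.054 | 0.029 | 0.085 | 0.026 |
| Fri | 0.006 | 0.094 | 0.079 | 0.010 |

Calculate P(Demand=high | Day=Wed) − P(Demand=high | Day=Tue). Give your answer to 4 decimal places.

P(Day=Wed) = 0.054 + 0.028 + 0.057 + 0.070 = 0.209; P(Demand=high | Day=Wed) = 0.070/0.209 = 0.33493.
P(Day=Tue) = 0.117 + 0.071 + 0.100 + 0.120 = 0.408; P(Demand=high | Day=Tue) = 0.120/0.408 = 0.29412.
Difference = 0.0408.

0.0408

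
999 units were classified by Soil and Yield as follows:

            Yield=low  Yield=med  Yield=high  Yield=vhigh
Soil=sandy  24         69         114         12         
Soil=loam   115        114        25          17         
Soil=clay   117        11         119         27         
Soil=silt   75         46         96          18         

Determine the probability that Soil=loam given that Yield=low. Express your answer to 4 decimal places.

Total with Yield=low: 24 + 115 + 117 + 75 = 331.
P(Soil=loam | Yield=low) = 115/331 = 0.3474.

0.3474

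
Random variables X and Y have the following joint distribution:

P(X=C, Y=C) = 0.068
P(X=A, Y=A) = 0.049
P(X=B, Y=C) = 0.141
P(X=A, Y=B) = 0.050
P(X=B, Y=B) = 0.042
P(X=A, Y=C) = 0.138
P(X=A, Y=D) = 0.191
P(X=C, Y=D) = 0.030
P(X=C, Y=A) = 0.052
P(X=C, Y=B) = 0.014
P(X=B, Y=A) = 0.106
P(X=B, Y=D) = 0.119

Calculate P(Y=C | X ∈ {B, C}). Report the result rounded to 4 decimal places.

0.3654

P(X=B) = 0.106 + 0.042 + 0.141 + 0.119 = 0.408.
P(X=C) = 0.052 + 0.014 + 0.068 + 0.030 = 0.164.
P(X ∈ {B, C}) = 0.408 + 0.164 = 0.572; P(Y=C, X ∈ {B, C}) = 0.141 + 0.068 = 0.209.
P(Y=C | X ∈ {B, C}) = 0.209/0.572 = 0.3654.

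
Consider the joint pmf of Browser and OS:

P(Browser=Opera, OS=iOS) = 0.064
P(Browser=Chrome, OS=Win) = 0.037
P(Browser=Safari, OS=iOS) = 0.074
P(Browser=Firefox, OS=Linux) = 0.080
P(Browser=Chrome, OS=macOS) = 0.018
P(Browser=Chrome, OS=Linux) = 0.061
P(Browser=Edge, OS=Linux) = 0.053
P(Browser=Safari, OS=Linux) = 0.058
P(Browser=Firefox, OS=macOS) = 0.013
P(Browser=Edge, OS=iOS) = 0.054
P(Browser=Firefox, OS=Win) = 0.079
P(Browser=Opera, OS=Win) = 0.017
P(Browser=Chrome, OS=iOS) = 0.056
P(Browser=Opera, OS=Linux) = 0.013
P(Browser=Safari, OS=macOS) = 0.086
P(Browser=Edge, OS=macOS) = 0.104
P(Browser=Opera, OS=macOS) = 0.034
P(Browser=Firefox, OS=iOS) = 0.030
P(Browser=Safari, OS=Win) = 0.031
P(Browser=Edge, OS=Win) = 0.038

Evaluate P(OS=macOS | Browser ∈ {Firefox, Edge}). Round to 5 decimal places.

0.25942

P(Browser=Firefox) = 0.079 + 0.013 + 0.080 + 0.030 = 0.202.
P(Browser=Edge) = 0.038 + 0.104 + 0.053 + 0.054 = 0.249.
P(Browser ∈ {Firefox, Edge}) = 0.202 + 0.249 = 0.451; P(OS=macOS, Browser ∈ {Firefox, Edge}) = 0.013 + 0.104 = 0.117.
P(OS=macOS | Browser ∈ {Firefox, Edge}) = 0.117/0.451 = 0.25942.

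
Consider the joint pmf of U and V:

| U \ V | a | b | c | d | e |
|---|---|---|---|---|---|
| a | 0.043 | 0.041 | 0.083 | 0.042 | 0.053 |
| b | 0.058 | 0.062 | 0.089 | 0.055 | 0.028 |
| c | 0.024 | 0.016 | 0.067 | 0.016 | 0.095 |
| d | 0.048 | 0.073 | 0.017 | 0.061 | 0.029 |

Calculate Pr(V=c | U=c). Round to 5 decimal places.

0.30734

P(U=c) = 0.024 + 0.016 + 0.067 + 0.016 + 0.095 = 0.218.
P(V=c | U=c) = 0.067/0.218 = 0.30734.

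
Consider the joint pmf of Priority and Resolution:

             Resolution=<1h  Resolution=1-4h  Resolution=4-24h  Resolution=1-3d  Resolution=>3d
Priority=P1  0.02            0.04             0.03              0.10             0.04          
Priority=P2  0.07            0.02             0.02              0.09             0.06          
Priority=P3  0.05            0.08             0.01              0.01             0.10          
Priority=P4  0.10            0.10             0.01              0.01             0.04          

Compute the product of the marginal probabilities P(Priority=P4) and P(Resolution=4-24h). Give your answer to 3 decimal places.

P(Priority=P4) = 0.10 + 0.10 + 0.01 + 0.01 + 0.04 = 0.26.
P(Resolution=4-24h) = 0.03 + 0.02 + 0.01 + 0.01 = 0.07.
Product: 0.26 × 0.07 = 0.018.

0.018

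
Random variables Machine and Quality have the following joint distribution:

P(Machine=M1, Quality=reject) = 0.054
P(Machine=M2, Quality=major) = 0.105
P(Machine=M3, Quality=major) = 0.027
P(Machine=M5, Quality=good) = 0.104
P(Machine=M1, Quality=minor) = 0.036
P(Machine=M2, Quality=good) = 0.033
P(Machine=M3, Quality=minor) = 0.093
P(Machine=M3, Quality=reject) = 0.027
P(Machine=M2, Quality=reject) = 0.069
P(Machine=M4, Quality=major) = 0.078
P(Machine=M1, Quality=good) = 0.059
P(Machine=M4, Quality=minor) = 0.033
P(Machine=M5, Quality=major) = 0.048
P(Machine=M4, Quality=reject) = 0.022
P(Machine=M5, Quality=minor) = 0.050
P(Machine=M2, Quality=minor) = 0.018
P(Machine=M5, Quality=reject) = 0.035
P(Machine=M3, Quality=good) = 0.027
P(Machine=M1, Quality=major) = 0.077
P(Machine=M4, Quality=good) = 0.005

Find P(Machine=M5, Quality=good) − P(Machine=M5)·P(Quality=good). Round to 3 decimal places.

0.050

P(Machine=M5) = 0.104 + 0.050 + 0.048 + 0.035 = 0.237.
P(Quality=good) = 0.059 + 0.033 + 0.027 + 0.005 + 0.104 = 0.228.
P(Machine=M5, Quality=good) − P(Machine=M5)P(Quality=good) = 0.104 − 0.237×0.228 = 0.050.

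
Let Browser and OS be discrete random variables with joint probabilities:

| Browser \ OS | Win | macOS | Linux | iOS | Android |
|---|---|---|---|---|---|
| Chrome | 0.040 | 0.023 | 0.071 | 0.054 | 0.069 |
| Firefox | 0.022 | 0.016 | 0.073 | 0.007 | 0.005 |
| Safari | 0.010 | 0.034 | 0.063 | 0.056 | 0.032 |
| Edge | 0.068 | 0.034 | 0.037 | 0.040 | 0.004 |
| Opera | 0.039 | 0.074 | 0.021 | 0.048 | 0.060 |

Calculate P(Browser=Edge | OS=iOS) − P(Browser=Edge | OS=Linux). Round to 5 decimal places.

P(OS=iOS) = 0.054 + 0.007 + 0.056 + 0.040 + 0.048 = 0.205; P(Browser=Edge | OS=iOS) = 0.040/0.205 = 0.195122.
P(OS=Linux) = 0.071 + 0.073 + 0.063 + 0.037 + 0.021 = 0.265; P(Browser=Edge | OS=Linux) = 0.037/0.265 = 0.139623.
Difference = 0.05550.

0.05550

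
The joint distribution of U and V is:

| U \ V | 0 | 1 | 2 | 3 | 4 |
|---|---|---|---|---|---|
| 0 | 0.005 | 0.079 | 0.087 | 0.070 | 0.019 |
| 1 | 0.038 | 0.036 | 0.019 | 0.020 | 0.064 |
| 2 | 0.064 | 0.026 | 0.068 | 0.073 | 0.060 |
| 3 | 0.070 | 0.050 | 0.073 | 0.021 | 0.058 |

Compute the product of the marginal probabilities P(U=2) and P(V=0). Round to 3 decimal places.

0.052

P(U=2) = 0.064 + 0.026 + 0.068 + 0.073 + 0.060 = 0.291.
P(V=0) = 0.005 + 0.038 + 0.064 + 0.070 = 0.177.
Product: 0.291 × 0.177 = 0.052.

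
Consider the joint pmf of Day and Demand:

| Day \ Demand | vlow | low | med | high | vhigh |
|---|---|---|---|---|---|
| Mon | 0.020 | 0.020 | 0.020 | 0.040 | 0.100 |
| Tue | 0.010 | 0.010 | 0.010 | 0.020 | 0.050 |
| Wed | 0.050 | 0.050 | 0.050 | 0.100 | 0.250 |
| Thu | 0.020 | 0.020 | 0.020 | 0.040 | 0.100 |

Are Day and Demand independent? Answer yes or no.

yes

Every cell satisfies P(Day,Demand) = P(Day)·P(Demand). For instance P(Day=Wed) = 0.500, P(Demand=low) = 0.100, and 0.500×0.100 = 0.050 matches the joint entry. So Day and Demand are independent.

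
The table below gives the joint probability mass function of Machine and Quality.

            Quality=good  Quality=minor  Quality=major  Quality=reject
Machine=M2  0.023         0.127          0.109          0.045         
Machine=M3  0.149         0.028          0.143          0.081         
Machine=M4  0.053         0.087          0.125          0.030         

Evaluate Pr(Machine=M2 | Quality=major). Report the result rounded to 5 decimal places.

P(Quality=major) = 0.109 + 0.143 + 0.125 = 0.377.
P(Machine=M2 | Quality=major) = 0.109/0.377 = 0.28912.

0.28912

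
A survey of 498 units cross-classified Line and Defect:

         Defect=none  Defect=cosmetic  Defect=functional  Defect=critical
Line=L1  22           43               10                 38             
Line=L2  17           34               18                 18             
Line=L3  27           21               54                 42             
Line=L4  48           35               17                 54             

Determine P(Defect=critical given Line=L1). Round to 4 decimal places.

0.3363

Total with Line=L1: 22 + 43 + 10 + 38 = 113.
P(Defect=critical | Line=L1) = 38/113 = 0.3363.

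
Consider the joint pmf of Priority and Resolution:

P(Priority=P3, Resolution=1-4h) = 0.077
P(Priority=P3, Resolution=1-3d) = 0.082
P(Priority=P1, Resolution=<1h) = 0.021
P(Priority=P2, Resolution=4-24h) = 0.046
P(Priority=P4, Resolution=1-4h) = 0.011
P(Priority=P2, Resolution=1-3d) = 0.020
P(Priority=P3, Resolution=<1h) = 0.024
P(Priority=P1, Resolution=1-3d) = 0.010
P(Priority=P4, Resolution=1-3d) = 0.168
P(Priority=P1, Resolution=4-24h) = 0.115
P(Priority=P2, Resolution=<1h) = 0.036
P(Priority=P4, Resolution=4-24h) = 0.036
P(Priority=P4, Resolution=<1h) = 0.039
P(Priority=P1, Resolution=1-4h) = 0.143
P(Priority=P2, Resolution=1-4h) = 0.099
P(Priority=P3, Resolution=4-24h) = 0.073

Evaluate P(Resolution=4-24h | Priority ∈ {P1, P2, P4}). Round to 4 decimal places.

0.2648

P(Priority=P1) = 0.021 + 0.143 + 0.115 + 0.010 = 0.289.
P(Priority=P2) = 0.036 + 0.099 + 0.046 + 0.020 = 0.201.
P(Priority=P4) = 0.039 + 0.011 + 0.036 + 0.168 = 0.254.
P(Priority ∈ {P1, P2, P4}) = 0.289 + 0.201 + 0.254 = 0.744; P(Resolution=4-24h, Priority ∈ {P1, P2, P4}) = 0.115 + 0.046 + 0.036 = 0.197.
P(Resolution=4-24h | Priority ∈ {P1, P2, P4}) = 0.197/0.744 = 0.2648.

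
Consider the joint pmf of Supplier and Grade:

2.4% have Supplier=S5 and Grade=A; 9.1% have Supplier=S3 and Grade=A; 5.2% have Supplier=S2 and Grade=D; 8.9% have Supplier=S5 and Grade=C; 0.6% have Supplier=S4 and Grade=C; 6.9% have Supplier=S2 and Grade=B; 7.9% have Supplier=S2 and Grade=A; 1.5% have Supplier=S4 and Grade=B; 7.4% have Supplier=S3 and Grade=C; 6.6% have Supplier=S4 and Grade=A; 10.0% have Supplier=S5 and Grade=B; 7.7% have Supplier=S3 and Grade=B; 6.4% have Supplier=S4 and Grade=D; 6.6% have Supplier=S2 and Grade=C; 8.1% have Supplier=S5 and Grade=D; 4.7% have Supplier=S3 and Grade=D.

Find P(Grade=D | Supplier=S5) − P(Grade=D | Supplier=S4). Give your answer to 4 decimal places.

P(Supplier=S5) = 0.024 + 0.100 + 0.089 + 0.081 = 0.294; P(Grade=D | Supplier=S5) = 0.081/0.294 = 0.27551.
P(Supplier=S4) = 0.066 + 0.015 + 0.006 + 0.064 = 0.151; P(Grade=D | Supplier=S4) = 0.064/0.151 = 0.42384.
Difference = -0.1483.

-0.1483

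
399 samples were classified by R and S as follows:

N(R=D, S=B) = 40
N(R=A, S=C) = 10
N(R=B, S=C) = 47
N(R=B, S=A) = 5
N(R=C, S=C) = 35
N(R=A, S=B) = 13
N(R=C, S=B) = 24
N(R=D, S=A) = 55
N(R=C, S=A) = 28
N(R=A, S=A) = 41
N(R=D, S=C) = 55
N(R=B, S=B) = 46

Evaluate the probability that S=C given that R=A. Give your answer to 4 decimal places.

Total with R=A: 41 + 13 + 10 = 64.
P(S=C | R=A) = 10/64 = 0.1563.

0.1563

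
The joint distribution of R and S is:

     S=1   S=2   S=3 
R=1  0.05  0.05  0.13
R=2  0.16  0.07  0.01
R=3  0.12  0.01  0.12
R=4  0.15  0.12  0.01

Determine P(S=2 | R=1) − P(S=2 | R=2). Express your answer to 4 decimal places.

-0.0743

P(R=1) = 0.05 + 0.05 + 0.13 = 0.23; P(S=2 | R=1) = 0.05/0.23 = 0.21739.
P(R=2) = 0.16 + 0.07 + 0.01 = 0.24; P(S=2 | R=2) = 0.07/0.24 = 0.29167.
Difference = -0.0743.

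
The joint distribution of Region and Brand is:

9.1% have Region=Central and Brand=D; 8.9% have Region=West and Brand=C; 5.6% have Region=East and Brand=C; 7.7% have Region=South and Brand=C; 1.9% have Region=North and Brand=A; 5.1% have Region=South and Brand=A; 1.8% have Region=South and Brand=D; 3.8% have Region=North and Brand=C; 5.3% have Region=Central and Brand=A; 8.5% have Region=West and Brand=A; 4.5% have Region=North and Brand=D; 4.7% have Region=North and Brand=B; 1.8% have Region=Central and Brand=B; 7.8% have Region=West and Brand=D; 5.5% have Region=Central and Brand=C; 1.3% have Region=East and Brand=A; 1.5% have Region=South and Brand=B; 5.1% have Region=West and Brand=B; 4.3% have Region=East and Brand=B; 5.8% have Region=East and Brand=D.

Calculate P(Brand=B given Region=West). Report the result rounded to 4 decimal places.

P(Region=West) = 0.085 + 0.051 + 0.089 + 0.078 = 0.303.
P(Brand=B | Region=West) = 0.051/0.303 = 0.1683.

0.1683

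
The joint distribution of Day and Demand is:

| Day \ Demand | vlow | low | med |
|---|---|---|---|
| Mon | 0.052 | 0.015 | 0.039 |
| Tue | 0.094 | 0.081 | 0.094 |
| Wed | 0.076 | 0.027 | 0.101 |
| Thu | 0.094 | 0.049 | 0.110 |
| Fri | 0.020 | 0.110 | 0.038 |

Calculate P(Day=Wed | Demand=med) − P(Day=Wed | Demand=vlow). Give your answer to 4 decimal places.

P(Demand=med) = 0.039 + 0.094 + 0.101 + 0.110 + 0.038 = 0.382; P(Day=Wed | Demand=med) = 0.101/0.382 = 0.26440.
P(Demand=vlow) = 0.052 + 0.094 + 0.076 + 0.094 + 0.020 = 0.336; P(Day=Wed | Demand=vlow) = 0.076/0.336 = 0.22619.
Difference = 0.0382.

0.0382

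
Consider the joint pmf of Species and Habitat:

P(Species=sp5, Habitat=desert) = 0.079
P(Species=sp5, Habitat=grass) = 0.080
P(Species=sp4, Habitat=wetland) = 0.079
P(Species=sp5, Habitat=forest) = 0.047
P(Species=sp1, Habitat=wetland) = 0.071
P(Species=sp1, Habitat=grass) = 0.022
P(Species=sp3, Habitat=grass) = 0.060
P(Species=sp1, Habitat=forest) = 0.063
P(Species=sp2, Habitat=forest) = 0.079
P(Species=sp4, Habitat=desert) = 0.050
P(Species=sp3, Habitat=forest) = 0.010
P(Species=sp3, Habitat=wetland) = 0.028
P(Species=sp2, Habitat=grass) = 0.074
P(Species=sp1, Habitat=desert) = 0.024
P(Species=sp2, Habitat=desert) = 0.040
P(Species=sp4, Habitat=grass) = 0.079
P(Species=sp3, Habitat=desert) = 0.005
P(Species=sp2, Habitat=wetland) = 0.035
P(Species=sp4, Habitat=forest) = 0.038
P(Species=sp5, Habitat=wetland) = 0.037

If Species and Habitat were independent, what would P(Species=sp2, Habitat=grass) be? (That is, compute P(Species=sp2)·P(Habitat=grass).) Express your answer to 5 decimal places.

0.07182

P(Species=sp2) = 0.079 + 0.074 + 0.035 + 0.040 = 0.228.
P(Habitat=grass) = 0.022 + 0.074 + 0.060 + 0.079 + 0.080 = 0.315.
Product: 0.228 × 0.315 = 0.07182.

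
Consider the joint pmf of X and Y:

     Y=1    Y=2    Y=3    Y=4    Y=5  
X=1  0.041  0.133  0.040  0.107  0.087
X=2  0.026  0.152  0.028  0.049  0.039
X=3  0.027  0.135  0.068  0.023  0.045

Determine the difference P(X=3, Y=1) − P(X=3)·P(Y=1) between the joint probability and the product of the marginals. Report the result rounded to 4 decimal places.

-0.0010

P(X=3) = 0.027 + 0.135 + 0.068 + 0.023 + 0.045 = 0.298.
P(Y=1) = 0.041 + 0.026 + 0.027 = 0.094.
P(X=3, Y=1) − P(X=3)P(Y=1) = 0.027 − 0.298×0.094 = -0.0010.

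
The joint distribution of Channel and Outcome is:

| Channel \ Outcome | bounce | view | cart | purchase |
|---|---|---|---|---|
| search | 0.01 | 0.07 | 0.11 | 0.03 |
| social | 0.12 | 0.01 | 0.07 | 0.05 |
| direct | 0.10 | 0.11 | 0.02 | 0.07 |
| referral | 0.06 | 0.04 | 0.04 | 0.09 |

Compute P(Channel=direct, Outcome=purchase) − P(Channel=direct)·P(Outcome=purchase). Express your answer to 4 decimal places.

-0.0020

P(Channel=direct) = 0.10 + 0.11 + 0.02 + 0.07 = 0.30.
P(Outcome=purchase) = 0.03 + 0.05 + 0.07 + 0.09 = 0.24.
P(Channel=direct, Outcome=purchase) − P(Channel=direct)P(Outcome=purchase) = 0.07 − 0.30×0.24 = -0.0020.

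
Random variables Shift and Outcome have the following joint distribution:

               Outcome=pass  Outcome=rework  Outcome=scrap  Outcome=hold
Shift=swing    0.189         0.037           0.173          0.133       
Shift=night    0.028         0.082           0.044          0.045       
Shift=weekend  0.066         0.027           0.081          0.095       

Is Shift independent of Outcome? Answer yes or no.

no

P(Shift=night) = 0.199 and P(Outcome=rework) = 0.146, so their product is 0.02905, but P(Shift=night, Outcome=rework) = 0.082. Since these differ, Shift and Outcome are not independent.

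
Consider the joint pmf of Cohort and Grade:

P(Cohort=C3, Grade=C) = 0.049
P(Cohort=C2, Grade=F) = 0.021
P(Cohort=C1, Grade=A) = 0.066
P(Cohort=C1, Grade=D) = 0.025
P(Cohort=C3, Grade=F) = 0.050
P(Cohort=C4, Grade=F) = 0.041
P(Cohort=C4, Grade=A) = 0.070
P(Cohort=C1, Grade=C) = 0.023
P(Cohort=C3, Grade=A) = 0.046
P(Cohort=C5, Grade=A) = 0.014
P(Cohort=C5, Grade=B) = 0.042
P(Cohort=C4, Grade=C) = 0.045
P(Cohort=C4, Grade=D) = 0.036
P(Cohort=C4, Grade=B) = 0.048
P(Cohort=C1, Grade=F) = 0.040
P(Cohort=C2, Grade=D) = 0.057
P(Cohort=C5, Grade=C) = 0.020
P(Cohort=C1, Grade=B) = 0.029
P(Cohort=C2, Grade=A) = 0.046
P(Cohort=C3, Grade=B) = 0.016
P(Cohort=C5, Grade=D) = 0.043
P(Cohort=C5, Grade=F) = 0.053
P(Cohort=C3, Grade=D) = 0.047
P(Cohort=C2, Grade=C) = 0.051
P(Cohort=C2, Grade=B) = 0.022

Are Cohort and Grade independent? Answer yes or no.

P(Cohort=C5) = 0.172 and P(Grade=A) = 0.242, so their product is 0.04162, but P(Cohort=C5, Grade=A) = 0.014. Since these differ, Cohort and Grade are not independent.

no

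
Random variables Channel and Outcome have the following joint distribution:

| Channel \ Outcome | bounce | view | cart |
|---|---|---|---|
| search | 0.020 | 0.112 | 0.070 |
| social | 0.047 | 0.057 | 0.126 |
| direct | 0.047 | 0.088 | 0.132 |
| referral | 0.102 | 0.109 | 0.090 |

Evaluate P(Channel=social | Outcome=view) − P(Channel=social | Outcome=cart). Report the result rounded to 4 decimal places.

P(Outcome=view) = 0.112 + 0.057 + 0.088 + 0.109 = 0.366; P(Channel=social | Outcome=view) = 0.057/0.366 = 0.15574.
P(Outcome=cart) = 0.070 + 0.126 + 0.132 + 0.090 = 0.418; P(Channel=social | Outcome=cart) = 0.126/0.418 = 0.30144.
Difference = -0.1457.

-0.1457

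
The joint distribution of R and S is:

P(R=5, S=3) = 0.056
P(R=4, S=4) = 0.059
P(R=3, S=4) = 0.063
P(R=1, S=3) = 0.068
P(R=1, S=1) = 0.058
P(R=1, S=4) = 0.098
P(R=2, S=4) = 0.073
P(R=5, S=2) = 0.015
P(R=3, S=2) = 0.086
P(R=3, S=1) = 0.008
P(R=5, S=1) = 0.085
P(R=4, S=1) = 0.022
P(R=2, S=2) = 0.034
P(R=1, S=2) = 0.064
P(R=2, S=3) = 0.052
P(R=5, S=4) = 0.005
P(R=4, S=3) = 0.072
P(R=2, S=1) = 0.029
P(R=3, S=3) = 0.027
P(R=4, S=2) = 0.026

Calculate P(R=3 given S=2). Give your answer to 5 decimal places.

P(S=2) = 0.064 + 0.034 + 0.086 + 0.026 + 0.015 = 0.225.
P(R=3 | S=2) = 0.086/0.225 = 0.38222.

0.38222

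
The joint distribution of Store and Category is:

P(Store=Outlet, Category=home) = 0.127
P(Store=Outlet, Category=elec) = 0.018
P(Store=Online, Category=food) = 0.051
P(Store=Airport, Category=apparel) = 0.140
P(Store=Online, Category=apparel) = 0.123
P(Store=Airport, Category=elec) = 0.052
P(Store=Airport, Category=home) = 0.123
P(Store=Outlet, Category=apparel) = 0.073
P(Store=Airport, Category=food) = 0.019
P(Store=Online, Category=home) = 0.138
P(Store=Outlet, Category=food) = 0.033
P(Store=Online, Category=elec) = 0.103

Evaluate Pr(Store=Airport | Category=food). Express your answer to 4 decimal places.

P(Category=food) = 0.019 + 0.033 + 0.051 = 0.103.
P(Store=Airport | Category=food) = 0.019/0.103 = 0.1845.

0.1845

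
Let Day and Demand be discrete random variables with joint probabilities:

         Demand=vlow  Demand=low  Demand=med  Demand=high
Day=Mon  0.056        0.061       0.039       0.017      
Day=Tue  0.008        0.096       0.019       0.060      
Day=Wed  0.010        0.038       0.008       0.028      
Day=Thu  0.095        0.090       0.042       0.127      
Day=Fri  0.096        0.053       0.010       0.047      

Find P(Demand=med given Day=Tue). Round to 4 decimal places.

0.1038

P(Day=Tue) = 0.008 + 0.096 + 0.019 + 0.060 = 0.183.
P(Demand=med | Day=Tue) = 0.019/0.183 = 0.1038.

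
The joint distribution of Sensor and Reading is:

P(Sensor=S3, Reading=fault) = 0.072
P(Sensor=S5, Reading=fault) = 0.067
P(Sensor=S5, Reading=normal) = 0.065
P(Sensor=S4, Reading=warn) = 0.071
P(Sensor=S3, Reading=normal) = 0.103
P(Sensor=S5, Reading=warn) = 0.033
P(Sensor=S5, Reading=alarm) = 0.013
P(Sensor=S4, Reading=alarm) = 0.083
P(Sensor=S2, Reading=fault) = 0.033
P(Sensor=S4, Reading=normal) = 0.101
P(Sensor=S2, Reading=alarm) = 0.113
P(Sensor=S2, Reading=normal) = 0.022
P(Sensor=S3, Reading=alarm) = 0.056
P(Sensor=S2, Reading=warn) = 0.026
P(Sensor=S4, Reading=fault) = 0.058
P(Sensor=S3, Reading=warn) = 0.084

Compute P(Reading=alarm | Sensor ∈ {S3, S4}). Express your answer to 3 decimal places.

P(Sensor=S3) = 0.103 + 0.084 + 0.056 + 0.072 = 0.315.
P(Sensor=S4) = 0.101 + 0.071 + 0.083 + 0.058 = 0.313.
P(Sensor ∈ {S3, S4}) = 0.315 + 0.313 = 0.628; P(Reading=alarm, Sensor ∈ {S3, S4}) = 0.056 + 0.083 = 0.139.
P(Reading=alarm | Sensor ∈ {S3, S4}) = 0.139/0.628 = 0.221.

0.221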